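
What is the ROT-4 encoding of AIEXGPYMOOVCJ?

EMIBKTCQSSZGN

A(0): 0+4=4 → E
I(8): 8+4=12 → M
E(4): 4+4=8 → I
X(23): 23+4=27≡1 → B
G(6): 6+4=10 → K
P(15): 15+4=19 → T
Y(24): 24+4=28≡2 → C
M(12): 12+4=16 → Q
O(14): 14+4=18 → S
O(14): 14+4=18 → S
V(21): 21+4=25 → Z
C(2): 2+4=6 → G
J(9): 9+4=13 → N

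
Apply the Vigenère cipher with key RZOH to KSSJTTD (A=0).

BRGQKSR

Repeat the key across the message: RZOHRZO
K(10)+R(17): 27≡1 → B
S(18)+Z(25): 43≡17 → R
S(18)+O(14): 32≡6 → G
J(9)+H(7): 16 → Q
T(19)+R(17): 36≡10 → K
T(19)+Z(25): 44≡18 → S
D(3)+O(14): 17 → R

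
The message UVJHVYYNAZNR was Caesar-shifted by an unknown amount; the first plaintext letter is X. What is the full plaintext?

XYMKYBBQDCQU

From the crib: U(20)−X(23)=-3≡23, so the shift is 23.
Subtract 23 from each ciphertext letter:
U(20): 20−23=-3≡23 → X
V(21): 21−23=-2≡24 → Y
J(9): 9−23=-14≡12 → M
H(7): 7−23=-16≡10 → K
V(21): 21−23=-2≡24 → Y
Y(24): 24−23=1 → B
Y(24): 24−23=1 → B
N(13): 13−23=-10≡16 → Q
A(0): 0−23=-23≡3 → D
Z(25): 25−23=2 → C
N(13): 13−23=-10≡16 → Q
R(17): 17−23=-6≡20 → U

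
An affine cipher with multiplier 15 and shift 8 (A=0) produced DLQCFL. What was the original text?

RVEKFV

The inverse of 15 mod 26 is 7, since 15·7=105≡1. Apply D(y)=7·(y−8) mod 26:
D(3): 7·(3−8)=-35≡17 → R
L(11): 7·(11−8)=21 → V
Q(16): 7·(16−8)=56≡4 → E
C(2): 7·(2−8)=-42≡10 → K
F(5): 7·(5−8)=-21≡5 → F
L(11): 7·(11−8)=21 → V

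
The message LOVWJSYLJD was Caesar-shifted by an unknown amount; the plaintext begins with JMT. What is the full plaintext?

JMTUHQWJHB

From the crib: L(11)−J(9)=2, so the shift is 2.
Subtract 2 from each ciphertext letter:
L(11): 11−2=9 → J
O(14): 14−2=12 → M
V(21): 21−2=19 → T
W(22): 22−2=20 → U
J(9): 9−2=7 → H
S(18): 18−2=16 → Q
Y(24): 24−2=22 → W
L(11): 11−2=9 → J
J(9): 9−2=7 → H
D(3): 3−2=1 → B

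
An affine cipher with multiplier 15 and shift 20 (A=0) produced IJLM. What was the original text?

UBPW

The inverse of 15 mod 26 is 7, since 15·7=105≡1. Apply D(y)=7·(y−20) mod 26:
I(8): 7·(8−20)=-84≡20 → U
J(9): 7·(9−20)=-77≡1 → B
L(11): 7·(11−20)=-63≡15 → P
M(12): 7·(12−20)=-56≡22 → W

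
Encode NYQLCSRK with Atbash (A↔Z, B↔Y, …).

MBJOXHIP

N(13) → M(12)
Y(24) → B(1)
Q(16) → J(9)
L(11) → O(14)
C(2) → X(23)
S(18) → H(7)
R(17) → I(8)
K(10) → P(15)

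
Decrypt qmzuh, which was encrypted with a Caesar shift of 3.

q(16): 16−3=13 → n
m(12): 12−3=9 → j
z(25): 25−3=22 → w
u(20): 20−3=17 → r
h(7): 7−3=4 → e

njwre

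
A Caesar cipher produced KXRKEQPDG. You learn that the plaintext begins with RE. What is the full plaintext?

REYRLXWKN

From the crib: K(10)−R(17)=-7≡19, so the shift is 19.
Subtract 19 from each ciphertext letter:
K(10): 10−19=-9≡17 → R
X(23): 23−19=4 → E
R(17): 17−19=-2≡24 → Y
K(10): 10−19=-9≡17 → R
E(4): 4−19=-15≡11 → L
Q(16): 16−19=-3≡23 → X
P(15): 15−19=-4≡22 → W
D(3): 3−19=-16≡10 → K
G(6): 6−19=-13≡13 → N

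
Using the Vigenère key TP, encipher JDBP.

CSUE

Repeat the key across the message: TPTP
J(9)+T(19): 28≡2 → C
D(3)+P(15): 18 → S
B(1)+T(19): 20 → U
P(15)+P(15): 30≡4 → E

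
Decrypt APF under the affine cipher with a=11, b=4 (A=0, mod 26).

The inverse of 11 mod 26 is 19, since 11·19=209≡1. Apply D(y)=19·(y−4) mod 26:
A(0): 19·(0−4)=-76≡2 → C
P(15): 19·(15−4)=209≡1 → B
F(5): 19·(5−4)=19 → T

CBT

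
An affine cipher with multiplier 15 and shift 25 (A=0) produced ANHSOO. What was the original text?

HUEDBB

The inverse of 15 mod 26 is 7, since 15·7=105≡1. Apply D(y)=7·(y−25) mod 26:
A(0): 7·(0−25)=-175≡7 → H
N(13): 7·(13−25)=-84≡20 → U
H(7): 7·(7−25)=-126≡4 → E
S(18): 7·(18−25)=-49≡3 → D
O(14): 7·(14−25)=-77≡1 → B
O(14): 7·(14−25)=-77≡1 → B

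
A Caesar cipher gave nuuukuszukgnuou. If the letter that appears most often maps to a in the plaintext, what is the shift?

20

The most frequent ciphertext letter is u (appears 7 times).
u is position 20; a is position 0.
Shift = 20.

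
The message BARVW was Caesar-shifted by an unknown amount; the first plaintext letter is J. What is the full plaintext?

JIZDE

From the crib: B(1)−J(9)=-8≡18, so the shift is 18.
Subtract 18 from each ciphertext letter:
B(1): 1−18=-17≡9 → J
A(0): 0−18=-18≡8 → I
R(17): 17−18=-1≡25 → Z
V(21): 21−18=3 → D
W(22): 22−18=4 → E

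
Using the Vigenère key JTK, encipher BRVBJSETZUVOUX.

KKFKCCNMJDOYDQ

Repeat the key across the message: JTKJTKJTKJTKJT
B(1)+J(9): 10 → K
R(17)+T(19): 36≡10 → K
V(21)+K(10): 31≡5 → F
B(1)+J(9): 10 → K
J(9)+T(19): 28≡2 → C
S(18)+K(10): 28≡2 → C
E(4)+J(9): 13 → N
T(19)+T(19): 38≡12 → M
Z(25)+K(10): 35≡9 → J
U(20)+J(9): 29≡3 → D
V(21)+T(19): 40≡14 → O
O(14)+K(10): 24 → Y
U(20)+J(9): 29≡3 → D
X(23)+T(19): 42≡16 → Q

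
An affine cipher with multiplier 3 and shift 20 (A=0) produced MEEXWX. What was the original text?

The inverse of 3 mod 26 is 9, since 3·9=27≡1. Apply D(y)=9·(y−20) mod 26:
M(12): 9·(12−20)=-72≡6 → G
E(4): 9·(4−20)=-144≡12 → M
E(4): 9·(4−20)=-144≡12 → M
X(23): 9·(23−20)=27≡1 → B
W(22): 9·(22−20)=18 → S
X(23): 9·(23−20)=27≡1 → B

GMMBSB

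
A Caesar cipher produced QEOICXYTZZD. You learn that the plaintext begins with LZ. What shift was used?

From the crib: Q(16)−L(11)=5, so the shift is 5.

5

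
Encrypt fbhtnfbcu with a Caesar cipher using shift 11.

f(5): 5+11=16 → q
b(1): 1+11=12 → m
h(7): 7+11=18 → s
t(19): 19+11=30≡4 → e
n(13): 13+11=24 → y
f(5): 5+11=16 → q
b(1): 1+11=12 → m
c(2): 2+11=13 → n
u(20): 20+11=31≡5 → f

qmseyqmnf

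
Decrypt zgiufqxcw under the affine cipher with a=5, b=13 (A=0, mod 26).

sjzrolcdh

The inverse of 5 mod 26 is 21, since 5·21=105≡1. Apply D(y)=21·(y−13) mod 26:
z(25): 21·(25−13)=252≡18 → s
g(6): 21·(6−13)=-147≡9 → j
i(8): 21·(8−13)=-105≡25 → z
u(20): 21·(20−13)=147≡17 → r
f(5): 21·(5−13)=-168≡14 → o
q(16): 21·(16−13)=63≡11 → l
x(23): 21·(23−13)=210≡2 → c
c(2): 21·(2−13)=-231≡3 → d
w(22): 21·(22−13)=189≡7 → h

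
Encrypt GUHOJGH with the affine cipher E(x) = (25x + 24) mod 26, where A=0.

SERKPSR

G(6): 25·6+24=174≡18 → S
U(20): 25·20+24=524≡4 → E
H(7): 25·7+24=199≡17 → R
O(14): 25·14+24=374≡10 → K
J(9): 25·9+24=249≡15 → P
G(6): 25·6+24=174≡18 → S
H(7): 25·7+24=199≡17 → R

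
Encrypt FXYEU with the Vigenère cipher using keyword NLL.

Repeat the key across the message: NLLNL
F(5)+N(13): 18 → S
X(23)+L(11): 34≡8 → I
Y(24)+L(11): 35≡9 → J
E(4)+N(13): 17 → R
U(20)+L(11): 31≡5 → F

SIJRF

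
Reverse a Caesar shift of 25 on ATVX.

A(0): 0−25=-25≡1 → B
T(19): 19−25=-6≡20 → U
V(21): 21−25=-4≡22 → W
X(23): 23−25=-2≡24 → Y

BUWY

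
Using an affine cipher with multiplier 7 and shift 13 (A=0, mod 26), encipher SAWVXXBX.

S(18): 7·18+13=139≡9 → J
A(0): 7·0+13=13 → N
W(22): 7·22+13=167≡11 → L
V(21): 7·21+13=160≡4 → E
X(23): 7·23+13=174≡18 → S
X(23): 7·23+13=174≡18 → S
B(1): 7·1+13=20 → U
X(23): 7·23+13=174≡18 → S

JNLESSUS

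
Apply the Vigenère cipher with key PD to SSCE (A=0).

Repeat the key across the message: PDPD
S(18)+P(15): 33≡7 → H
S(18)+D(3): 21 → V
C(2)+P(15): 17 → R
E(4)+D(3): 7 → H

HVRH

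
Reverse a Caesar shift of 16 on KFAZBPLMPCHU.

UPKJLZVWZMRE

K(10): 10−16=-6≡20 → U
F(5): 5−16=-11≡15 → P
A(0): 0−16=-16≡10 → K
Z(25): 25−16=9 → J
B(1): 1−16=-15≡11 → L
P(15): 15−16=-1≡25 → Z
L(11): 11−16=-5≡21 → V
M(12): 12−16=-4≡22 → W
P(15): 15−16=-1≡25 → Z
C(2): 2−16=-14≡12 → M
H(7): 7−16=-9≡17 → R
U(20): 20−16=4 → E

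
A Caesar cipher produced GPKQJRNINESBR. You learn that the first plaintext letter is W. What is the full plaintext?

WFAGZHDYDUIRH

From the crib: G(6)−W(22)=-16≡10, so the shift is 10.
Subtract 10 from each ciphertext letter:
G(6): 6−10=-4≡22 → W
P(15): 15−10=5 → F
K(10): 10−10=0 → A
Q(16): 16−10=6 → G
J(9): 9−10=-1≡25 → Z
R(17): 17−10=7 → H
N(13): 13−10=3 → D
I(8): 8−10=-2≡24 → Y
N(13): 13−10=3 → D
E(4): 4−10=-6≡20 → U
S(18): 18−10=8 → I
B(1): 1−10=-9≡17 → R
R(17): 17−10=7 → H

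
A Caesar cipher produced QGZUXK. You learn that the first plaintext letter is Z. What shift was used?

17

From the crib: Q(16)−Z(25)=-9≡17, so the shift is 17.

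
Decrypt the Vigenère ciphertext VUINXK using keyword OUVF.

HANIJQ

Repeat the key across the ciphertext: OUVFOU
V(21)−O(14): 7 → H
U(20)−U(20): 0 → A
I(8)−V(21): -13≡13 → N
N(13)−F(5): 8 → I
X(23)−O(14): 9 → J
K(10)−U(20): -10≡16 → Q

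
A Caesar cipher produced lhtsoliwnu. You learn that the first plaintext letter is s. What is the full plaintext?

From the crib: l(11)−s(18)=-7≡19, so the shift is 19.
Subtract 19 from each ciphertext letter:
l(11): 11−19=-8≡18 → s
h(7): 7−19=-12≡14 → o
t(19): 19−19=0 → a
s(18): 18−19=-1≡25 → z
o(14): 14−19=-5≡21 → v
l(11): 11−19=-8≡18 → s
i(8): 8−19=-11≡15 → p
w(22): 22−19=3 → d
n(13): 13−19=-6≡20 → u
u(20): 20−19=1 → b

soazvspdub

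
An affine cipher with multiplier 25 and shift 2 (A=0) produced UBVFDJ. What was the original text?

The inverse of 25 mod 26 is 25, since 25·25=625≡1. Apply D(y)=25·(y−2) mod 26:
U(20): 25·(20−2)=450≡8 → I
B(1): 25·(1−2)=-25≡1 → B
V(21): 25·(21−2)=475≡7 → H
F(5): 25·(5−2)=75≡23 → X
D(3): 25·(3−2)=25 → Z
J(9): 25·(9−2)=175≡19 → T

IBHXZT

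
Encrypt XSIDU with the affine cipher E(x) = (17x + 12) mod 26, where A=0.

X(23): 17·23+12=403≡13 → N
S(18): 17·18+12=318≡6 → G
I(8): 17·8+12=148≡18 → S
D(3): 17·3+12=63≡11 → L
U(20): 17·20+12=352≡14 → O

NGSLO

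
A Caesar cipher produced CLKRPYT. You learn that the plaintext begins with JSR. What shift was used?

19

From the crib: C(2)−J(9)=-7≡19, so the shift is 19.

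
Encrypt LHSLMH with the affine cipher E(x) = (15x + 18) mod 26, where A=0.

BTCBQT

L(11): 15·11+18=183≡1 → B
H(7): 15·7+18=123≡19 → T
S(18): 15·18+18=288≡2 → C
L(11): 15·11+18=183≡1 → B
M(12): 15·12+18=198≡16 → Q
H(7): 15·7+18=123≡19 → T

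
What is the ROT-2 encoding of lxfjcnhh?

l(11): 11+2=13 → n
x(23): 23+2=25 → z
f(5): 5+2=7 → h
j(9): 9+2=11 → l
c(2): 2+2=4 → e
n(13): 13+2=15 → p
h(7): 7+2=9 → j
h(7): 7+2=9 → j

nzhlepjj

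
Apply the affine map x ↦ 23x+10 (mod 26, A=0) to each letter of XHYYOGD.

X(23): 23·23+10=539≡19 → T
H(7): 23·7+10=171≡15 → P
Y(24): 23·24+10=562≡16 → Q
Y(24): 23·24+10=562≡16 → Q
O(14): 23·14+10=332≡20 → U
G(6): 23·6+10=148≡18 → S
D(3): 23·3+10=79≡1 → B

TPQQUSB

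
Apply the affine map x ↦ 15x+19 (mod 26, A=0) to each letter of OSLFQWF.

O(14): 15·14+19=229≡21 → V
S(18): 15·18+19=289≡3 → D
L(11): 15·11+19=184≡2 → C
F(5): 15·5+19=94≡16 → Q
Q(16): 15·16+19=259≡25 → Z
W(22): 15·22+19=349≡11 → L
F(5): 15·5+19=94≡16 → Q

VDCQZLQ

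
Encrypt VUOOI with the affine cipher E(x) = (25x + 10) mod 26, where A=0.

PQWWC

V(21): 25·21+10=535≡15 → P
U(20): 25·20+10=510≡16 → Q
O(14): 25·14+10=360≡22 → W
O(14): 25·14+10=360≡22 → W
I(8): 25·8+10=210≡2 → C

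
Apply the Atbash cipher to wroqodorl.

w(22) → d(3)
r(17) → i(8)
o(14) → l(11)
q(16) → j(9)
o(14) → l(11)
d(3) → w(22)
o(14) → l(11)
r(17) → i(8)
l(11) → o(14)

diljlwlio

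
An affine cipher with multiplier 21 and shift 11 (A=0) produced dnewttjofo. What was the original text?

The inverse of 21 mod 26 is 5, since 21·5=105≡1. Apply D(y)=5·(y−11) mod 26:
d(3): 5·(3−11)=-40≡12 → m
n(13): 5·(13−11)=10 → k
e(4): 5·(4−11)=-35≡17 → r
w(22): 5·(22−11)=55≡3 → d
t(19): 5·(19−11)=40≡14 → o
t(19): 5·(19−11)=40≡14 → o
j(9): 5·(9−11)=-10≡16 → q
o(14): 5·(14−11)=15 → p
f(5): 5·(5−11)=-30≡22 → w
o(14): 5·(14−11)=15 → p

mkrdooqpwp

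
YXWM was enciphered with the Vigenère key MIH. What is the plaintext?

Repeat the key across the ciphertext: MIHM
Y(24)−M(12): 12 → M
X(23)−I(8): 15 → P
W(22)−H(7): 15 → P
M(12)−M(12): 0 → A

MPPA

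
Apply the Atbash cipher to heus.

h(7) → s(18)
e(4) → v(21)
u(20) → f(5)
s(18) → h(7)

svfh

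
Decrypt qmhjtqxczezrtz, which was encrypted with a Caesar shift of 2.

q(16): 16−2=14 → o
m(12): 12−2=10 → k
h(7): 7−2=5 → f
j(9): 9−2=7 → h
t(19): 19−2=17 → r
q(16): 16−2=14 → o
x(23): 23−2=21 → v
c(2): 2−2=0 → a
z(25): 25−2=23 → x
e(4): 4−2=2 → c
z(25): 25−2=23 → x
r(17): 17−2=15 → p
t(19): 19−2=17 → r
z(25): 25−2=23 → x

okfhrovaxcxprx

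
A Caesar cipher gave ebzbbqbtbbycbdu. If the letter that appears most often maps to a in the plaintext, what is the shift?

The most frequent ciphertext letter is b (appears 7 times).
b is position 1; a is position 0.
Shift = 1.

1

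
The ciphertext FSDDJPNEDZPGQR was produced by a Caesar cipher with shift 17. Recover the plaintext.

F(5): 5−17=-12≡14 → O
S(18): 18−17=1 → B
D(3): 3−17=-14≡12 → M
D(3): 3−17=-14≡12 → M
J(9): 9−17=-8≡18 → S
P(15): 15−17=-2≡24 → Y
N(13): 13−17=-4≡22 → W
E(4): 4−17=-13≡13 → N
D(3): 3−17=-14≡12 → M
Z(25): 25−17=8 → I
P(15): 15−17=-2≡24 → Y
G(6): 6−17=-11≡15 → P
Q(16): 16−17=-1≡25 → Z
R(17): 17−17=0 → A

OBMMSYWNMIYPZA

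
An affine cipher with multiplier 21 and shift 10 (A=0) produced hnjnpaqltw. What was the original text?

The inverse of 21 mod 26 is 5, since 21·5=105≡1. Apply D(y)=5·(y−10) mod 26:
h(7): 5·(7−10)=-15≡11 → l
n(13): 5·(13−10)=15 → p
j(9): 5·(9−10)=-5≡21 → v
n(13): 5·(13−10)=15 → p
p(15): 5·(15−10)=25 → z
a(0): 5·(0−10)=-50≡2 → c
q(16): 5·(16−10)=30≡4 → e
l(11): 5·(11−10)=5 → f
t(19): 5·(19−10)=45≡19 → t
w(22): 5·(22−10)=60≡8 → i

lpvpzcefti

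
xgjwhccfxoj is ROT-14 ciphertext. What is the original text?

jsvitoorjav

x(23): 23−14=9 → j
g(6): 6−14=-8≡18 → s
j(9): 9−14=-5≡21 → v
w(22): 22−14=8 → i
h(7): 7−14=-7≡19 → t
c(2): 2−14=-12≡14 → o
c(2): 2−14=-12≡14 → o
f(5): 5−14=-9≡17 → r
x(23): 23−14=9 → j
o(14): 14−14=0 → a
j(9): 9−14=-5≡21 → v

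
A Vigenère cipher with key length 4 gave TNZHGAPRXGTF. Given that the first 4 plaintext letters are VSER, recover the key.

Subtract each crib letter from the matching ciphertext letter (mod 26):
T(19)−V(21)=-2≡24 → Y
N(13)−S(18)=-5≡21 → V
Z(25)−E(4)=21 → V
H(7)−R(17)=-10≡16 → Q

YVVQ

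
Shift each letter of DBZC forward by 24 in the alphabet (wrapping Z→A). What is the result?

D(3): 3+24=27≡1 → B
B(1): 1+24=25 → Z
Z(25): 25+24=49≡23 → X
C(2): 2+24=26≡0 → A

BZXA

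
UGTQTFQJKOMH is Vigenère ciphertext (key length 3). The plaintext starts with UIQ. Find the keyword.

Subtract each crib letter from the matching ciphertext letter (mod 26):
U(20)−U(20)=0 → A
G(6)−I(8)=-2≡24 → Y
T(19)−Q(16)=3 → D

AYD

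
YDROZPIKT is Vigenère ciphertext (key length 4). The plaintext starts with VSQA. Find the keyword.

Subtract each crib letter from the matching ciphertext letter (mod 26):
Y(24)−V(21)=3 → D
D(3)−S(18)=-15≡11 → L
R(17)−Q(16)=1 → B
O(14)−A(0)=14 → O

DLBO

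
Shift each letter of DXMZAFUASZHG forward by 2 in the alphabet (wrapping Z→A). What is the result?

FZOBCHWCUBJI

D(3): 3+2=5 → F
X(23): 23+2=25 → Z
M(12): 12+2=14 → O
Z(25): 25+2=27≡1 → B
A(0): 0+2=2 → C
F(5): 5+2=7 → H
U(20): 20+2=22 → W
A(0): 0+2=2 → C
S(18): 18+2=20 → U
Z(25): 25+2=27≡1 → B
H(7): 7+2=9 → J
G(6): 6+2=8 → I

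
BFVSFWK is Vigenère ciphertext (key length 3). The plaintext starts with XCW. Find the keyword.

Subtract each crib letter from the matching ciphertext letter (mod 26):
B(1)−X(23)=-22≡4 → E
F(5)−C(2)=3 → D
V(21)−W(22)=-1≡25 → Z

EDZ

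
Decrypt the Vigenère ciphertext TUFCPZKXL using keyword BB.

Repeat the key across the ciphertext: BBBBBBBBB
T(19)−B(1): 18 → S
U(20)−B(1): 19 → T
F(5)−B(1): 4 → E
C(2)−B(1): 1 → B
P(15)−B(1): 14 → O
Z(25)−B(1): 24 → Y
K(10)−B(1): 9 → J
X(23)−B(1): 22 → W
L(11)−B(1): 10 → K

STEBOYJWK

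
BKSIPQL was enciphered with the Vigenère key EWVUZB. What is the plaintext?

XOXOQPH

Repeat the key across the ciphertext: EWVUZBE
B(1)−E(4): -3≡23 → X
K(10)−W(22): -12≡14 → O
S(18)−V(21): -3≡23 → X
I(8)−U(20): -12≡14 → O
P(15)−Z(25): -10≡16 → Q
Q(16)−B(1): 15 → P
L(11)−E(4): 7 → H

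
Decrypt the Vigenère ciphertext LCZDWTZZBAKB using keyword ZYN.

MEMEYGABOBMO

Repeat the key across the ciphertext: ZYNZYNZYNZYN
L(11)−Z(25): -14≡12 → M
C(2)−Y(24): -22≡4 → E
Z(25)−N(13): 12 → M
D(3)−Z(25): -22≡4 → E
W(22)−Y(24): -2≡24 → Y
T(19)−N(13): 6 → G
Z(25)−Z(25): 0 → A
Z(25)−Y(24): 1 → B
B(1)−N(13): -12≡14 → O
A(0)−Z(25): -25≡1 → B
K(10)−Y(24): -14≡12 → M
B(1)−N(13): -12≡14 → O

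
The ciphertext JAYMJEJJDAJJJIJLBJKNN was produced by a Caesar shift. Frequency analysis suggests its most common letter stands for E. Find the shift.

5

The most frequent ciphertext letter is J (appears 9 times).
J is position 9; E is position 4.
Shift = 5.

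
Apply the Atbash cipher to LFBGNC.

L(11) → O(14)
F(5) → U(20)
B(1) → Y(24)
G(6) → T(19)
N(13) → M(12)
C(2) → X(23)

OUYTMX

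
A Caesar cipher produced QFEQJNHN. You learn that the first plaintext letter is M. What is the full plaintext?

From the crib: Q(16)−M(12)=4, so the shift is 4.
Subtract 4 from each ciphertext letter:
Q(16): 16−4=12 → M
F(5): 5−4=1 → B
E(4): 4−4=0 → A
Q(16): 16−4=12 → M
J(9): 9−4=5 → F
N(13): 13−4=9 → J
H(7): 7−4=3 → D
N(13): 13−4=9 → J

MBAMFJDJ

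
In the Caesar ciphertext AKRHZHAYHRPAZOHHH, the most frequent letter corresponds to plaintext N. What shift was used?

20

The most frequent ciphertext letter is H (appears 6 times).
H is position 7; N is position 13.
Shift = -6≡20.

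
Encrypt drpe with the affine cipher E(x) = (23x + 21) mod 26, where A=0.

mwcj

d(3): 23·3+21=90≡12 → m
r(17): 23·17+21=412≡22 → w
p(15): 23·15+21=366≡2 → c
e(4): 23·4+21=113≡9 → j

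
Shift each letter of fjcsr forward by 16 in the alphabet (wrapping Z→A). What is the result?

vzsih

f(5): 5+16=21 → v
j(9): 9+16=25 → z
c(2): 2+16=18 → s
s(18): 18+16=34≡8 → i
r(17): 17+16=33≡7 → h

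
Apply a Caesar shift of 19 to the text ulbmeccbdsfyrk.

u(20): 20+19=39≡13 → n
l(11): 11+19=30≡4 → e
b(1): 1+19=20 → u
m(12): 12+19=31≡5 → f
e(4): 4+19=23 → x
c(2): 2+19=21 → v
c(2): 2+19=21 → v
b(1): 1+19=20 → u
d(3): 3+19=22 → w
s(18): 18+19=37≡11 → l
f(5): 5+19=24 → y
y(24): 24+19=43≡17 → r
r(17): 17+19=36≡10 → k
k(10): 10+19=29≡3 → d

neufxvvuwlyrkd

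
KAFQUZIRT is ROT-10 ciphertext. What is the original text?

AQVGKPYHJ

K(10): 10−10=0 → A
A(0): 0−10=-10≡16 → Q
F(5): 5−10=-5≡21 → V
Q(16): 16−10=6 → G
U(20): 20−10=10 → K
Z(25): 25−10=15 → P
I(8): 8−10=-2≡24 → Y
R(17): 17−10=7 → H
T(19): 19−10=9 → J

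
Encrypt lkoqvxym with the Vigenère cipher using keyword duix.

oewnyrgj

Repeat the key across the message: duixduix
l(11)+d(3): 14 → o
k(10)+u(20): 30≡4 → e
o(14)+i(8): 22 → w
q(16)+x(23): 39≡13 → n
v(21)+d(3): 24 → y
x(23)+u(20): 43≡17 → r
y(24)+i(8): 32≡6 → g
m(12)+x(23): 35≡9 → j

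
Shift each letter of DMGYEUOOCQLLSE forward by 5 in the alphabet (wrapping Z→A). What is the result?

IRLDJZTTHVQQXJ

D(3): 3+5=8 → I
M(12): 12+5=17 → R
G(6): 6+5=11 → L
Y(24): 24+5=29≡3 → D
E(4): 4+5=9 → J
U(20): 20+5=25 → Z
O(14): 14+5=19 → T
O(14): 14+5=19 → T
C(2): 2+5=7 → H
Q(16): 16+5=21 → V
L(11): 11+5=16 → Q
L(11): 11+5=16 → Q
S(18): 18+5=23 → X
E(4): 4+5=9 → J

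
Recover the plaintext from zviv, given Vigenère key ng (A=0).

mpvp

Repeat the key across the ciphertext: ngng
z(25)−n(13): 12 → m
v(21)−g(6): 15 → p
i(8)−n(13): -5≡21 → v
v(21)−g(6): 15 → p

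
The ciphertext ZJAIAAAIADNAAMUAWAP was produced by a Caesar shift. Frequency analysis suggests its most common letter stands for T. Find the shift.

7

The most frequent ciphertext letter is A (appears 9 times).
A is position 0; T is position 19.
Shift = -19≡7.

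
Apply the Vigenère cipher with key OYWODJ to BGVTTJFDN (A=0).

PERHWSTBJ

Repeat the key across the message: OYWODJOYW
B(1)+O(14): 15 → P
G(6)+Y(24): 30≡4 → E
V(21)+W(22): 43≡17 → R
T(19)+O(14): 33≡7 → H
T(19)+D(3): 22 → W
J(9)+J(9): 18 → S
F(5)+O(14): 19 → T
D(3)+Y(24): 27≡1 → B
N(13)+W(22): 35≡9 → J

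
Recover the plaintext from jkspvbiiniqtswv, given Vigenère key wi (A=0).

Repeat the key across the ciphertext: wiwiwiwiwiwiwiw
j(9)−w(22): -13≡13 → n
k(10)−i(8): 2 → c
s(18)−w(22): -4≡22 → w
p(15)−i(8): 7 → h
v(21)−w(22): -1≡25 → z
b(1)−i(8): -7≡19 → t
i(8)−w(22): -14≡12 → m
i(8)−i(8): 0 → a
n(13)−w(22): -9≡17 → r
i(8)−i(8): 0 → a
q(16)−w(22): -6≡20 → u
t(19)−i(8): 11 → l
s(18)−w(22): -4≡22 → w
w(22)−i(8): 14 → o
v(21)−w(22): -1≡25 → z

ncwhztmaraulwoz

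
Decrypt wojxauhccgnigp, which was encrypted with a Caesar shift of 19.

dvqehbojjnupnw

w(22): 22−19=3 → d
o(14): 14−19=-5≡21 → v
j(9): 9−19=-10≡16 → q
x(23): 23−19=4 → e
a(0): 0−19=-19≡7 → h
u(20): 20−19=1 → b
h(7): 7−19=-12≡14 → o
c(2): 2−19=-17≡9 → j
c(2): 2−19=-17≡9 → j
g(6): 6−19=-13≡13 → n
n(13): 13−19=-6≡20 → u
i(8): 8−19=-11≡15 → p
g(6): 6−19=-13≡13 → n
p(15): 15−19=-4≡22 → w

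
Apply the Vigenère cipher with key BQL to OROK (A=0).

PHZL

Repeat the key across the message: BQLB
O(14)+B(1): 15 → P
R(17)+Q(16): 33≡7 → H
O(14)+L(11): 25 → Z
K(10)+B(1): 11 → L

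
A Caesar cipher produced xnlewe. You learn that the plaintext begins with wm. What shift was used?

From the crib: x(23)−w(22)=1, so the shift is 1.

1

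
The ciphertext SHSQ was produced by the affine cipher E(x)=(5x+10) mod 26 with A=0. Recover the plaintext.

MPMW

The inverse of 5 mod 26 is 21, since 5·21=105≡1. Apply D(y)=21·(y−10) mod 26:
S(18): 21·(18−10)=168≡12 → M
H(7): 21·(7−10)=-63≡15 → P
S(18): 21·(18−10)=168≡12 → M
Q(16): 21·(16−10)=126≡22 → W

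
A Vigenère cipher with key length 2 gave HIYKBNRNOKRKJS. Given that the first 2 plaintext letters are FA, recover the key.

Subtract each crib letter from the matching ciphertext letter (mod 26):
H(7)−F(5)=2 → C
I(8)−A(0)=8 → I

CI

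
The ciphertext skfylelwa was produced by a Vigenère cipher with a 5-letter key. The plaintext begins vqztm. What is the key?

xugfz

Subtract each crib letter from the matching ciphertext letter (mod 26):
s(18)−v(21)=-3≡23 → x
k(10)−q(16)=-6≡20 → u
f(5)−z(25)=-20≡6 → g
y(24)−t(19)=5 → f
l(11)−m(12)=-1≡25 → z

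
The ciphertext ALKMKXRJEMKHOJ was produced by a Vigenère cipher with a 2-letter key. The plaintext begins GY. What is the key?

Subtract each crib letter from the matching ciphertext letter (mod 26):
A(0)−G(6)=-6≡20 → U
L(11)−Y(24)=-13≡13 → N

UN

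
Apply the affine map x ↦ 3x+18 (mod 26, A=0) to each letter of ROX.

R(17): 3·17+18=69≡17 → R
O(14): 3·14+18=60≡8 → I
X(23): 3·23+18=87≡9 → J

RIJ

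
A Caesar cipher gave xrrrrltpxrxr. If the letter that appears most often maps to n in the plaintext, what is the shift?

4

The most frequent ciphertext letter is r (appears 6 times).
r is position 17; n is position 13.
Shift = 4.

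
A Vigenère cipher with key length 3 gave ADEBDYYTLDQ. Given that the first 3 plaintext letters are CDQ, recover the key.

YAO

Subtract each crib letter from the matching ciphertext letter (mod 26):
A(0)−C(2)=-2≡24 → Y
D(3)−D(3)=0 → A
E(4)−Q(16)=-12≡14 → O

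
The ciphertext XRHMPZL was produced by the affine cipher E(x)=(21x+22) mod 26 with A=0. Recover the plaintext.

The inverse of 21 mod 26 is 5, since 21·5=105≡1. Apply D(y)=5·(y−22) mod 26:
X(23): 5·(23−22)=5 → F
R(17): 5·(17−22)=-25≡1 → B
H(7): 5·(7−22)=-75≡3 → D
M(12): 5·(12−22)=-50≡2 → C
P(15): 5·(15−22)=-35≡17 → R
Z(25): 5·(25−22)=15 → P
L(11): 5·(11−22)=-55≡23 → X

FBDCRPX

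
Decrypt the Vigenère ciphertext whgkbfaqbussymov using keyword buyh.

Repeat the key across the ciphertext: buyhbuyhbuyhbuyh
w(22)−b(1): 21 → v
h(7)−u(20): -13≡13 → n
g(6)−y(24): -18≡8 → i
k(10)−h(7): 3 → d
b(1)−b(1): 0 → a
f(5)−u(20): -15≡11 → l
a(0)−y(24): -24≡2 → c
q(16)−h(7): 9 → j
b(1)−b(1): 0 → a
u(20)−u(20): 0 → a
s(18)−y(24): -6≡20 → u
s(18)−h(7): 11 → l
y(24)−b(1): 23 → x
m(12)−u(20): -8≡18 → s
o(14)−y(24): -10≡16 → q
v(21)−h(7): 14 → o

vnidalcjaaulxsqo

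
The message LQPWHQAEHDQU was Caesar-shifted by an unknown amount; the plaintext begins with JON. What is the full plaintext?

From the crib: L(11)−J(9)=2, so the shift is 2.
Subtract 2 from each ciphertext letter:
L(11): 11−2=9 → J
Q(16): 16−2=14 → O
P(15): 15−2=13 → N
W(22): 22−2=20 → U
H(7): 7−2=5 → F
Q(16): 16−2=14 → O
A(0): 0−2=-2≡24 → Y
E(4): 4−2=2 → C
H(7): 7−2=5 → F
D(3): 3−2=1 → B
Q(16): 16−2=14 → O
U(20): 20−2=18 → S

JONUFOYCFBOS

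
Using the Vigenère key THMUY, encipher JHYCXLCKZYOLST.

Repeat the key across the message: THMUYTHMUYTHMU
J(9)+T(19): 28≡2 → C
H(7)+H(7): 14 → O
Y(24)+M(12): 36≡10 → K
C(2)+U(20): 22 → W
X(23)+Y(24): 47≡21 → V
L(11)+T(19): 30≡4 → E
C(2)+H(7): 9 → J
K(10)+M(12): 22 → W
Z(25)+U(20): 45≡19 → T
Y(24)+Y(24): 48≡22 → W
O(14)+T(19): 33≡7 → H
L(11)+H(7): 18 → S
S(18)+M(12): 30≡4 → E
T(19)+U(20): 39≡13 → N

COKWVEJWTWHSEN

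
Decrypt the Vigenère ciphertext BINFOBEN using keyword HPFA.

Repeat the key across the ciphertext: HPFAHPFA
B(1)−H(7): -6≡20 → U
I(8)−P(15): -7≡19 → T
N(13)−F(5): 8 → I
F(5)−A(0): 5 → F
O(14)−H(7): 7 → H
B(1)−P(15): -14≡12 → M
E(4)−F(5): -1≡25 → Z
N(13)−A(0): 13 → N

UTIFHMZN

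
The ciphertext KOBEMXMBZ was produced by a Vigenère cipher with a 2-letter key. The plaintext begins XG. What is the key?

NI

Subtract each crib letter from the matching ciphertext letter (mod 26):
K(10)−X(23)=-13≡13 → N
O(14)−G(6)=8 → I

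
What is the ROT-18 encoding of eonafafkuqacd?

e(4): 4+18=22 → w
o(14): 14+18=32≡6 → g
n(13): 13+18=31≡5 → f
a(0): 0+18=18 → s
f(5): 5+18=23 → x
a(0): 0+18=18 → s
f(5): 5+18=23 → x
k(10): 10+18=28≡2 → c
u(20): 20+18=38≡12 → m
q(16): 16+18=34≡8 → i
a(0): 0+18=18 → s
c(2): 2+18=20 → u
d(3): 3+18=21 → v

wgfsxsxcmisuv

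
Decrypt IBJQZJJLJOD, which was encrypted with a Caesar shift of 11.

XQYFOYYAYDS

I(8): 8−11=-3≡23 → X
B(1): 1−11=-10≡16 → Q
J(9): 9−11=-2≡24 → Y
Q(16): 16−11=5 → F
Z(25): 25−11=14 → O
J(9): 9−11=-2≡24 → Y
J(9): 9−11=-2≡24 → Y
L(11): 11−11=0 → A
J(9): 9−11=-2≡24 → Y
O(14): 14−11=3 → D
D(3): 3−11=-8≡18 → S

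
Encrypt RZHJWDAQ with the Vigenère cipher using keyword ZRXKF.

Repeat the key across the message: ZRXKFZRX
R(17)+Z(25): 42≡16 → Q
Z(25)+R(17): 42≡16 → Q
H(7)+X(23): 30≡4 → E
J(9)+K(10): 19 → T
W(22)+F(5): 27≡1 → B
D(3)+Z(25): 28≡2 → C
A(0)+R(17): 17 → R
Q(16)+X(23): 39≡13 → N

QQETBCRN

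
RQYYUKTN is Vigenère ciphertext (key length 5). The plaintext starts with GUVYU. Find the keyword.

LWDAA

Subtract each crib letter from the matching ciphertext letter (mod 26):
R(17)−G(6)=11 → L
Q(16)−U(20)=-4≡22 → W
Y(24)−V(21)=3 → D
Y(24)−Y(24)=0 → A
U(20)−U(20)=0 → A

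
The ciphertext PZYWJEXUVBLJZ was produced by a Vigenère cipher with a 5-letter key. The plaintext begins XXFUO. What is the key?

SCTCV

Subtract each crib letter from the matching ciphertext letter (mod 26):
P(15)−X(23)=-8≡18 → S
Z(25)−X(23)=2 → C
Y(24)−F(5)=19 → T
W(22)−U(20)=2 → C
J(9)−O(14)=-5≡21 → V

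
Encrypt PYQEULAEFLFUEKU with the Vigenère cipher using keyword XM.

MKNQRXXQCXCGBWR

Repeat the key across the message: XMXMXMXMXMXMXMX
P(15)+X(23): 38≡12 → M
Y(24)+M(12): 36≡10 → K
Q(16)+X(23): 39≡13 → N
E(4)+M(12): 16 → Q
U(20)+X(23): 43≡17 → R
L(11)+M(12): 23 → X
A(0)+X(23): 23 → X
E(4)+M(12): 16 → Q
F(5)+X(23): 28≡2 → C
L(11)+M(12): 23 → X
F(5)+X(23): 28≡2 → C
U(20)+M(12): 32≡6 → G
E(4)+X(23): 27≡1 → B
K(10)+M(12): 22 → W
U(20)+X(23): 43≡17 → R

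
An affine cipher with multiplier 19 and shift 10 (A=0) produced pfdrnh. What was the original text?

dxbzht

The inverse of 19 mod 26 is 11, since 19·11=209≡1. Apply D(y)=11·(y−10) mod 26:
p(15): 11·(15−10)=55≡3 → d
f(5): 11·(5−10)=-55≡23 → x
d(3): 11·(3−10)=-77≡1 → b
r(17): 11·(17−10)=77≡25 → z
n(13): 11·(13−10)=33≡7 → h
h(7): 11·(7−10)=-33≡19 → t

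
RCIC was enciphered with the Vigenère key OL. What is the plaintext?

Repeat the key across the ciphertext: OLOL
R(17)−O(14): 3 → D
C(2)−L(11): -9≡17 → R
I(8)−O(14): -6≡20 → U
C(2)−L(11): -9≡17 → R

DRUR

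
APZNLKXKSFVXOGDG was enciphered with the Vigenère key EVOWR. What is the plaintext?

WULRUGCWWORCAKMC

Repeat the key across the ciphertext: EVOWREVOWREVOWRE
A(0)−E(4): -4≡22 → W
P(15)−V(21): -6≡20 → U
Z(25)−O(14): 11 → L
N(13)−W(22): -9≡17 → R
L(11)−R(17): -6≡20 → U
K(10)−E(4): 6 → G
X(23)−V(21): 2 → C
K(10)−O(14): -4≡22 → W
S(18)−W(22): -4≡22 → W
F(5)−R(17): -12≡14 → O
V(21)−E(4): 17 → R
X(23)−V(21): 2 → C
O(14)−O(14): 0 → A
G(6)−W(22): -16≡10 → K
D(3)−R(17): -14≡12 → M
G(6)−E(4): 2 → C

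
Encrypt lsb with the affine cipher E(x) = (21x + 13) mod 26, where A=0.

l(11): 21·11+13=244≡10 → k
s(18): 21·18+13=391≡1 → b
b(1): 21·1+13=34≡8 → i

kbi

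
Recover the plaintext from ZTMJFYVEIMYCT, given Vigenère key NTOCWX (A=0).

Repeat the key across the ciphertext: NTOCWXNTOCWXN
Z(25)−N(13): 12 → M
T(19)−T(19): 0 → A
M(12)−O(14): -2≡24 → Y
J(9)−C(2): 7 → H
F(5)−W(22): -17≡9 → J
Y(24)−X(23): 1 → B
V(21)−N(13): 8 → I
E(4)−T(19): -15≡11 → L
I(8)−O(14): -6≡20 → U
M(12)−C(2): 10 → K
Y(24)−W(22): 2 → C
C(2)−X(23): -21≡5 → F
T(19)−N(13): 6 → G

MAYHJBILUKCFG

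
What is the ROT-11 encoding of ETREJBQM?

E(4): 4+11=15 → P
T(19): 19+11=30≡4 → E
R(17): 17+11=28≡2 → C
E(4): 4+11=15 → P
J(9): 9+11=20 → U
B(1): 1+11=12 → M
Q(16): 16+11=27≡1 → B
M(12): 12+11=23 → X

PECPUMBX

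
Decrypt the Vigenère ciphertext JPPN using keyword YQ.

Repeat the key across the ciphertext: YQYQ
J(9)−Y(24): -15≡11 → L
P(15)−Q(16): -1≡25 → Z
P(15)−Y(24): -9≡17 → R
N(13)−Q(16): -3≡23 → X

LZRX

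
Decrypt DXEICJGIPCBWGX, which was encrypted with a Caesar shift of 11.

SMTXRYVXERQLVM

D(3): 3−11=-8≡18 → S
X(23): 23−11=12 → M
E(4): 4−11=-7≡19 → T
I(8): 8−11=-3≡23 → X
C(2): 2−11=-9≡17 → R
J(9): 9−11=-2≡24 → Y
G(6): 6−11=-5≡21 → V
I(8): 8−11=-3≡23 → X
P(15): 15−11=4 → E
C(2): 2−11=-9≡17 → R
B(1): 1−11=-10≡16 → Q
W(22): 22−11=11 → L
G(6): 6−11=-5≡21 → V
X(23): 23−11=12 → M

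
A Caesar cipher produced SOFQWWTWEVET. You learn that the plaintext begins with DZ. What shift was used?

15

From the crib: S(18)−D(3)=15, so the shift is 15.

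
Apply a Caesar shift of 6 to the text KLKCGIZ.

QRQIMOF

K(10): 10+6=16 → Q
L(11): 11+6=17 → R
K(10): 10+6=16 → Q
C(2): 2+6=8 → I
G(6): 6+6=12 → M
I(8): 8+6=14 → O
Z(25): 25+6=31≡5 → F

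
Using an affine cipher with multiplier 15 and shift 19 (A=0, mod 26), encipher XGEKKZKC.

AFBNNENX

X(23): 15·23+19=364≡0 → A
G(6): 15·6+19=109≡5 → F
E(4): 15·4+19=79≡1 → B
K(10): 15·10+19=169≡13 → N
K(10): 15·10+19=169≡13 → N
Z(25): 15·25+19=394≡4 → E
K(10): 15·10+19=169≡13 → N
C(2): 15·2+19=49≡23 → X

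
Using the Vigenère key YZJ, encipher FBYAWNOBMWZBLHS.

Repeat the key across the message: YZJYZJYZJYZJYZJ
F(5)+Y(24): 29≡3 → D
B(1)+Z(25): 26≡0 → A
Y(24)+J(9): 33≡7 → H
A(0)+Y(24): 24 → Y
W(22)+Z(25): 47≡21 → V
N(13)+J(9): 22 → W
O(14)+Y(24): 38≡12 → M
B(1)+Z(25): 26≡0 → A
M(12)+J(9): 21 → V
W(22)+Y(24): 46≡20 → U
Z(25)+Z(25): 50≡24 → Y
B(1)+J(9): 10 → K
L(11)+Y(24): 35≡9 → J
H(7)+Z(25): 32≡6 → G
S(18)+J(9): 27≡1 → B

DAHYVWMAVUYKJGB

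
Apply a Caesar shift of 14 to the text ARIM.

OFWA

A(0): 0+14=14 → O
R(17): 17+14=31≡5 → F
I(8): 8+14=22 → W
M(12): 12+14=26≡0 → A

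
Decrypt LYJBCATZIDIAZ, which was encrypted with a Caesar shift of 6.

L(11): 11−6=5 → F
Y(24): 24−6=18 → S
J(9): 9−6=3 → D
B(1): 1−6=-5≡21 → V
C(2): 2−6=-4≡22 → W
A(0): 0−6=-6≡20 → U
T(19): 19−6=13 → N
Z(25): 25−6=19 → T
I(8): 8−6=2 → C
D(3): 3−6=-3≡23 → X
I(8): 8−6=2 → C
A(0): 0−6=-6≡20 → U
Z(25): 25−6=19 → T

FSDVWUNTCXCUT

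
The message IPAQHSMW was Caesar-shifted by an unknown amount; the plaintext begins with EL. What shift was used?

4

From the crib: I(8)−E(4)=4, so the shift is 4.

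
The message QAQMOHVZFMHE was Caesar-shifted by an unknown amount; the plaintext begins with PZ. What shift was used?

1

From the crib: Q(16)−P(15)=1, so the shift is 1.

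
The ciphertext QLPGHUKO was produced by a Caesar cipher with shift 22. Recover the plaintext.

UPTKLYOS

Q(16): 16−22=-6≡20 → U
L(11): 11−22=-11≡15 → P
P(15): 15−22=-7≡19 → T
G(6): 6−22=-16≡10 → K
H(7): 7−22=-15≡11 → L
U(20): 20−22=-2≡24 → Y
K(10): 10−22=-12≡14 → O
O(14): 14−22=-8≡18 → S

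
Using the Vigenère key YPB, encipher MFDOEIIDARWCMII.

KUEMTJGSBPLDKXJ

Repeat the key across the message: YPBYPBYPBYPBYPB
M(12)+Y(24): 36≡10 → K
F(5)+P(15): 20 → U
D(3)+B(1): 4 → E
O(14)+Y(24): 38≡12 → M
E(4)+P(15): 19 → T
I(8)+B(1): 9 → J
I(8)+Y(24): 32≡6 → G
D(3)+P(15): 18 → S
A(0)+B(1): 1 → B
R(17)+Y(24): 41≡15 → P
W(22)+P(15): 37≡11 → L
C(2)+B(1): 3 → D
M(12)+Y(24): 36≡10 → K
I(8)+P(15): 23 → X
I(8)+B(1): 9 → J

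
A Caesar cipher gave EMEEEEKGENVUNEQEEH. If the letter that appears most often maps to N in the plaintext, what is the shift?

The most frequent ciphertext letter is E (appears 9 times).
E is position 4; N is position 13.
Shift = -9≡17.

17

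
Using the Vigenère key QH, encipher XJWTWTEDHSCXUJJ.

Repeat the key across the message: QHQHQHQHQHQHQHQ
X(23)+Q(16): 39≡13 → N
J(9)+H(7): 16 → Q
W(22)+Q(16): 38≡12 → M
T(19)+H(7): 26≡0 → A
W(22)+Q(16): 38≡12 → M
T(19)+H(7): 26≡0 → A
E(4)+Q(16): 20 → U
D(3)+H(7): 10 → K
H(7)+Q(16): 23 → X
S(18)+H(7): 25 → Z
C(2)+Q(16): 18 → S
X(23)+H(7): 30≡4 → E
U(20)+Q(16): 36≡10 → K
J(9)+H(7): 16 → Q
J(9)+Q(16): 25 → Z

NQMAMAUKXZSEKQZ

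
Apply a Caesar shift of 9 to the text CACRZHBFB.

LJLAIQKOK

C(2): 2+9=11 → L
A(0): 0+9=9 → J
C(2): 2+9=11 → L
R(17): 17+9=26≡0 → A
Z(25): 25+9=34≡8 → I
H(7): 7+9=16 → Q
B(1): 1+9=10 → K
F(5): 5+9=14 → O
B(1): 1+9=10 → K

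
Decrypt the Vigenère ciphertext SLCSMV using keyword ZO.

TXDENH

Repeat the key across the ciphertext: ZOZOZO
S(18)−Z(25): -7≡19 → T
L(11)−O(14): -3≡23 → X
C(2)−Z(25): -23≡3 → D
S(18)−O(14): 4 → E
M(12)−Z(25): -13≡13 → N
V(21)−O(14): 7 → H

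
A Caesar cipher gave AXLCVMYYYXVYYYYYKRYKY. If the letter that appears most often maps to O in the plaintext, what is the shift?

The most frequent ciphertext letter is Y (appears 10 times).
Y is position 24; O is position 14.
Shift = 10.

10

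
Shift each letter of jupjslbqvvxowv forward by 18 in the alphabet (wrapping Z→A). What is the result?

bmhbkdtinnpgon

j(9): 9+18=27≡1 → b
u(20): 20+18=38≡12 → m
p(15): 15+18=33≡7 → h
j(9): 9+18=27≡1 → b
s(18): 18+18=36≡10 → k
l(11): 11+18=29≡3 → d
b(1): 1+18=19 → t
q(16): 16+18=34≡8 → i
v(21): 21+18=39≡13 → n
v(21): 21+18=39≡13 → n
x(23): 23+18=41≡15 → p
o(14): 14+18=32≡6 → g
w(22): 22+18=40≡14 → o
v(21): 21+18=39≡13 → n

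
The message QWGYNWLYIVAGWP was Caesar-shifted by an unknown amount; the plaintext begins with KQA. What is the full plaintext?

From the crib: Q(16)−K(10)=6, so the shift is 6.
Subtract 6 from each ciphertext letter:
Q(16): 16−6=10 → K
W(22): 22−6=16 → Q
G(6): 6−6=0 → A
Y(24): 24−6=18 → S
N(13): 13−6=7 → H
W(22): 22−6=16 → Q
L(11): 11−6=5 → F
Y(24): 24−6=18 → S
I(8): 8−6=2 → C
V(21): 21−6=15 → P
A(0): 0−6=-6≡20 → U
G(6): 6−6=0 → A
W(22): 22−6=16 → Q
P(15): 15−6=9 → J

KQASHQFSCPUAQJ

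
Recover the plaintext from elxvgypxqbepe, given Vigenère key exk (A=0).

Repeat the key across the ciphertext: exkexkexkexke
e(4)−e(4): 0 → a
l(11)−x(23): -12≡14 → o
x(23)−k(10): 13 → n
v(21)−e(4): 17 → r
g(6)−x(23): -17≡9 → j
y(24)−k(10): 14 → o
p(15)−e(4): 11 → l
x(23)−x(23): 0 → a
q(16)−k(10): 6 → g
b(1)−e(4): -3≡23 → x
e(4)−x(23): -19≡7 → h
p(15)−k(10): 5 → f
e(4)−e(4): 0 → a

aonrjolagxhfa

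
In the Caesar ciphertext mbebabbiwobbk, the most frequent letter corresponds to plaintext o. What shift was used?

The most frequent ciphertext letter is b (appears 6 times).
b is position 1; o is position 14.
Shift = -13≡13.

13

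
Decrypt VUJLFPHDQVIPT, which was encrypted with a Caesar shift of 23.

V(21): 21−23=-2≡24 → Y
U(20): 20−23=-3≡23 → X
J(9): 9−23=-14≡12 → M
L(11): 11−23=-12≡14 → O
F(5): 5−23=-18≡8 → I
P(15): 15−23=-8≡18 → S
H(7): 7−23=-16≡10 → K
D(3): 3−23=-20≡6 → G
Q(16): 16−23=-7≡19 → T
V(21): 21−23=-2≡24 → Y
I(8): 8−23=-15≡11 → L
P(15): 15−23=-8≡18 → S
T(19): 19−23=-4≡22 → W

YXMOISKGTYLSW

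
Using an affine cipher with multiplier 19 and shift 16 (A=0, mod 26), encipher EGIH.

OAMT

E(4): 19·4+16=92≡14 → O
G(6): 19·6+16=130≡0 → A
I(8): 19·8+16=168≡12 → M
H(7): 19·7+16=149≡19 → T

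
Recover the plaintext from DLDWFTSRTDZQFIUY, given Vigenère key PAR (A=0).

OLMHFCDRCOZZQIDJ

Repeat the key across the ciphertext: PARPARPARPARPARP
D(3)−P(15): -12≡14 → O
L(11)−A(0): 11 → L
D(3)−R(17): -14≡12 → M
W(22)−P(15): 7 → H
F(5)−A(0): 5 → F
T(19)−R(17): 2 → C
S(18)−P(15): 3 → D
R(17)−A(0): 17 → R
T(19)−R(17): 2 → C
D(3)−P(15): -12≡14 → O
Z(25)−A(0): 25 → Z
Q(16)−R(17): -1≡25 → Z
F(5)−P(15): -10≡16 → Q
I(8)−A(0): 8 → I
U(20)−R(17): 3 → D
Y(24)−P(15): 9 → J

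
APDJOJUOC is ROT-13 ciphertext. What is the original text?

NCQWBWHBP

A(0): 0−13=-13≡13 → N
P(15): 15−13=2 → C
D(3): 3−13=-10≡16 → Q
J(9): 9−13=-4≡22 → W
O(14): 14−13=1 → B
J(9): 9−13=-4≡22 → W
U(20): 20−13=7 → H
O(14): 14−13=1 → B
C(2): 2−13=-11≡15 → P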